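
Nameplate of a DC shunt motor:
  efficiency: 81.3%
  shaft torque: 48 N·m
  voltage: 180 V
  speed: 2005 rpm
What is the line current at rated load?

68.9 A

ω = 2π×2005/60 = 210 rad/s; P_out = τω = 48 × 210 = 10080 W
P_in = P_out / η = 10080 / 0.813 = 12399 W
I = P_in / V = 12399 / 180 = 68.9 A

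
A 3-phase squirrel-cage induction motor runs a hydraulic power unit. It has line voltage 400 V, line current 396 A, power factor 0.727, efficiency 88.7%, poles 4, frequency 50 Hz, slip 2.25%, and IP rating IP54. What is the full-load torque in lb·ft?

850 lb·ft

P_in = √3·V·I·cosφ = 1.732 × 400 × 396 × 0.727 = 199452 W
P_out = η·P_in = 0.887 × 199452 = 176914 W
n_s = 120×50/4 = 1500 rpm; n = 1500×(1−0.0225) = 1466 rpm
ω = 2π×1466/60 = 153.5 rad/s
τ = P_out/ω = 176914/153.5 = 1153 N·m
In lb·ft: 1153/1.356 = 850 lb·ft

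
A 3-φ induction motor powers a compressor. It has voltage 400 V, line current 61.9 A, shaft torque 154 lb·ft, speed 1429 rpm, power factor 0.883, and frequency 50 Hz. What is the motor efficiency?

82.5 %

τ = 154 lb·ft × 1.356 = 208.8 N·m
ω = 2π × 1429/60 = 149.6 rad/s; P_out = τω = 208.8 × 149.6 = 31236 W
P_in = √3·V_L·I_L·cosφ = 1.732 × 400 × 61.9 × 0.883 = 37867 W
η = P_out / P_in = 31236 / 37867 = 0.825 = 82.5%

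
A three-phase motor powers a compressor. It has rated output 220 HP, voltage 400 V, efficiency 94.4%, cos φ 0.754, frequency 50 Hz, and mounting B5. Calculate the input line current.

P_out = 220 × 746 = 164120 W
P_in = P_out / η = 164120 / 0.944 = 173856 W
I_L = P_in / (√3·V_L·cosφ) = 173856 / (1.732 × 400 × 0.754) = 333 A

333 A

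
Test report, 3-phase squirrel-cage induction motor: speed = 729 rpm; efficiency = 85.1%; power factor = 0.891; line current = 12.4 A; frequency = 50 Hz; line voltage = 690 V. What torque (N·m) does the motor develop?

147 N·m

P_in = √3·V·I·cosφ = 1.732 × 690 × 12.4 × 0.891 = 13204 W
P_out = η·P_in = 0.851 × 13204 = 11237 W
n = 729 rpm
ω = 2π×729/60 = 76.34 rad/s
τ = P_out/ω = 11237/76.34 = 147 N·m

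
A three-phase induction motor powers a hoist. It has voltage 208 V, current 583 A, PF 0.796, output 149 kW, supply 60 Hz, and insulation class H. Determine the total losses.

18200 W

P_in = √3·V·I·cosφ = 1.732×208×583×0.796 = 167183 W
P_out = 149000 W
Losses = P_in − P_out = 167183 − 149000 = 18183 W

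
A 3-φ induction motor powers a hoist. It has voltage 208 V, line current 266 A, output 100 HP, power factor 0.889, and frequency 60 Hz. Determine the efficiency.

P_out = 100 × 746 = 74600 W
P_in = √3·V_L·I_L·cosφ = 1.732 × 208 × 266 × 0.889 = 85191 W
η = P_out / P_in = 74600 / 85191 = 0.876 = 87.6%

87.6 %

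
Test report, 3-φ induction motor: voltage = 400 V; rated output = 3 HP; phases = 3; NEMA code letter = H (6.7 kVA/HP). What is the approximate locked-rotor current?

S_LR = 6.7 × 3 = 20.1 kVA
I_LR = S_LR/(√3·V_L) = 20100/(1.732×400) = 29 A

29 A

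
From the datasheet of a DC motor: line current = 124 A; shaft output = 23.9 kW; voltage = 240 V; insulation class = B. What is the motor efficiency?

80.3 %

P_out = 23.9 kW = 23900 W
P_in = V·I = 240 × 124 = 29760 W
η = P_out / P_in = 23900 / 29760 = 0.803 = 80.3%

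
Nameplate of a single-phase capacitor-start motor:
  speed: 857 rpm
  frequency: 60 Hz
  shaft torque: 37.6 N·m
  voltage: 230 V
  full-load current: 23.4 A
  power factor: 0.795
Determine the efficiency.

78.9 %

ω = 2π × 857/60 = 89.74 rad/s; P_out = τω = 37.6 × 89.74 = 3374 W
P_in = V·I·cosφ = 230 × 23.4 × 0.795 = 4279 W
η = P_out / P_in = 3374 / 4279 = 0.789 = 78.9%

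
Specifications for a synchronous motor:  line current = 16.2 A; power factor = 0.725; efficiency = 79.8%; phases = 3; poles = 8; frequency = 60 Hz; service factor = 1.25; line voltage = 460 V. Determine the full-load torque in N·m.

79.2 N·m

P_in = √3·V·I·cosφ = 1.732 × 460 × 16.2 × 0.725 = 9357 W
P_out = η·P_in = 0.798 × 9357 = 7467 W
n = n_s = 120×60/8 = 900 rpm (synchronous)
ω = 2π×900/60 = 94.25 rad/s
τ = P_out/ω = 7467/94.25 = 79.2 N·m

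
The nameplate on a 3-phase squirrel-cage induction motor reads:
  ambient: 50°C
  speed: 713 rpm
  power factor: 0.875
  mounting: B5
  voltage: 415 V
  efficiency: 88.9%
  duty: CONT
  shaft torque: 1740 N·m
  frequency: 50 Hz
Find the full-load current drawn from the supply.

232 A

ω = 2π×713/60 = 74.67 rad/s; P_out = τω = 1740 × 74.67 = 129926 W
P_in = P_out / η = 129926 / 0.889 = 146148 W
I_L = P_in / (√3·V_L·cosφ) = 146148 / (1.732 × 415 × 0.875) = 232 A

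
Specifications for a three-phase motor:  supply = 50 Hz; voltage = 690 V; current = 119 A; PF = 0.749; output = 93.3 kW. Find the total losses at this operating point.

13200 W

P_in = √3·V·I·cosφ = 1.732×690×119×0.749 = 106519 W
P_out = 93300 W
Losses = P_in − P_out = 106519 − 93300 = 13219 W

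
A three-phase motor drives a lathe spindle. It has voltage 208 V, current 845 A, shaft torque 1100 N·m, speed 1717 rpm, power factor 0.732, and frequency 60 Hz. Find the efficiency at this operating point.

ω = 2π × 1717/60 = 179.8 rad/s; P_out = τω = 1100 × 179.8 = 197780 W
P_in = √3·V_L·I_L·cosφ = 1.732 × 208 × 845 × 0.732 = 222833 W
η = P_out / P_in = 197780 / 222833 = 0.888 = 88.8%

88.8 %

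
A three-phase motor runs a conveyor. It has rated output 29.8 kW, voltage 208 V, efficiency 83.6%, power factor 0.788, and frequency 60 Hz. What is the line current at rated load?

P_out = 29.8 kW = 29800 W
P_in = P_out / η = 29800 / 0.836 = 35646 W
I_L = P_in / (√3·V_L·cosφ) = 35646 / (1.732 × 208 × 0.788) = 126 A

126 A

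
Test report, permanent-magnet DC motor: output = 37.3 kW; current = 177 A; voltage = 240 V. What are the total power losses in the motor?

P_in = V·I = 240×177 = 42480 W
P_out = 37300 W
Losses = P_in − P_out = 42480 − 37300 = 5180 W

5.18 kW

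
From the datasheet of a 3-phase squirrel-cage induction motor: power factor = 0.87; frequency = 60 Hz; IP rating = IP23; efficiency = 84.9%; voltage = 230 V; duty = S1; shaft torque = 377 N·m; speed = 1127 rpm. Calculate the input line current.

151 A

ω = 2π×1127/60 = 118 rad/s; P_out = τω = 377 × 118 = 44486 W
P_in = P_out / η = 44486 / 0.849 = 52398 W
I_L = P_in / (√3·V_L·cosφ) = 52398 / (1.732 × 230 × 0.87) = 151 A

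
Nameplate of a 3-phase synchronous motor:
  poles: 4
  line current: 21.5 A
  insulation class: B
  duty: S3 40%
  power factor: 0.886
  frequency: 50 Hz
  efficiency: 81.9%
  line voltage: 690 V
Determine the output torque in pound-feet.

P_in = √3·V·I·cosφ = 1.732 × 690 × 21.5 × 0.886 = 22765 W
P_out = η·P_in = 0.819 × 22765 = 18645 W
n = n_s = 120×50/4 = 1500 rpm (synchronous)
ω = 2π×1500/60 = 157.1 rad/s
τ = P_out/ω = 18645/157.1 = 118.7 N·m
In lb·ft: 118.7/1.356 = 87.5 lb·ft

87.5 lb·ft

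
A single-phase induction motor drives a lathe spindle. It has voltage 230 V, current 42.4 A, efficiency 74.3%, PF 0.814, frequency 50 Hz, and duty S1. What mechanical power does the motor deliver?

P_in = V·I·cosφ = 230 × 42.4 × 0.814 = 7938 W
P_out = η·P_in = 0.743 × 7938 = 5898 W

5.9 kW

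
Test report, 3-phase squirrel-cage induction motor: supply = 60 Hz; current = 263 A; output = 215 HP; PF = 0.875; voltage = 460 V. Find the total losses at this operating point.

P_in = √3·V·I·cosφ = 1.732×460×263×0.875 = 183345 W
P_out = 215×746 = 160390 W
Losses = P_in − P_out = 183345 − 160390 = 22955 W

23 kW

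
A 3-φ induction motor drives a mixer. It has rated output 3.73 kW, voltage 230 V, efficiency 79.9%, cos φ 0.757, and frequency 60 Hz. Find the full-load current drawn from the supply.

P_out = 3.73 kW = 3730 W
P_in = P_out / η = 3730 / 0.799 = 4668 W
I_L = P_in / (√3·V_L·cosφ) = 4668 / (1.732 × 230 × 0.757) = 15.5 A

15.5 A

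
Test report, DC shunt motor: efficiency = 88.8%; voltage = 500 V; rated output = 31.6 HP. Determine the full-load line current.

P_out = 31.6 × 746 = 23574 W
P_in = P_out / η = 23574 / 0.888 = 26547 W
I = P_in / V = 26547 / 500 = 53.1 A

53.1 A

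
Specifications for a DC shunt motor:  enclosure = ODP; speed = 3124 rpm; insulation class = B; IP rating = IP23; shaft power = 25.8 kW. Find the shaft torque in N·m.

78.9 N·m

ω = 2π × 3124/60 = 327.1 rad/s
τ = P/ω = 25800/327.1 = 78.9 N·m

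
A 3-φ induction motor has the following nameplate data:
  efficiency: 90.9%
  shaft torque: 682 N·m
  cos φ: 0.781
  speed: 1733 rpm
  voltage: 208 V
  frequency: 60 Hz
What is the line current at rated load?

ω = 2π×1733/60 = 181.5 rad/s; P_out = τω = 682 × 181.5 = 123783 W
P_in = P_out / η = 123783 / 0.909 = 136175 W
I_L = P_in / (√3·V_L·cosφ) = 136175 / (1.732 × 208 × 0.781) = 484 A

484 A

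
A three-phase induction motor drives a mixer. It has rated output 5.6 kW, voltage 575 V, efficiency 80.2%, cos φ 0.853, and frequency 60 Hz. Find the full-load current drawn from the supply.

P_out = 5.6 kW = 5600 W
P_in = P_out / η = 5600 / 0.802 = 6983 W
I_L = P_in / (√3·V_L·cosφ) = 6983 / (1.732 × 575 × 0.853) = 8.22 A

8.22 A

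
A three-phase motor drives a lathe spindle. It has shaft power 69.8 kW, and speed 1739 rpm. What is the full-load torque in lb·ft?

ω = 2π × 1739/60 = 182.1 rad/s
τ = P/ω = 69800/182.1 = 383.3 N·m
In lb·ft: 383.3/1.356 = 283 lb·ft

283 lb·ft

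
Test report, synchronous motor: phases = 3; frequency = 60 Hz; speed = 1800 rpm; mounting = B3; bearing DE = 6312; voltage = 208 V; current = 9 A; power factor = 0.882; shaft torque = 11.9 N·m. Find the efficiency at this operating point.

78.4 %

ω = 2π × 1800/60 = 188.5 rad/s; P_out = τω = 11.9 × 188.5 = 2243 W
P_in = √3·V_L·I_L·cosφ = 1.732 × 208 × 9 × 0.882 = 2860 W
η = P_out / P_in = 2243 / 2860 = 0.784 = 78.4%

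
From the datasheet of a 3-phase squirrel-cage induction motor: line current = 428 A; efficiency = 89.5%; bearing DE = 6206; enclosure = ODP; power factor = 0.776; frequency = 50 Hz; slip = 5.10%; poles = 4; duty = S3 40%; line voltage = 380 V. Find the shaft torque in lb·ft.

968 lb·ft

P_in = √3·V·I·cosφ = 1.732 × 380 × 428 × 0.776 = 218593 W
P_out = η·P_in = 0.895 × 218593 = 195641 W
n_s = 120×50/4 = 1500 rpm; n = 1500×(1−0.051) = 1424 rpm
ω = 2π×1424/60 = 149.1 rad/s
τ = P_out/ω = 195641/149.1 = 1312 N·m
In lb·ft: 1312/1.356 = 968 lb·ft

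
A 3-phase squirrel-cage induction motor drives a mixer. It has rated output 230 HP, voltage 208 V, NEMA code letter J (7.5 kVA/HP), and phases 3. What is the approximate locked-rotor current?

S_LR = 7.5 × 230 = 1725 kVA
I_LR = S_LR/(√3·V_L) = 1725000/(1.732×208) = 4790 A

4790 A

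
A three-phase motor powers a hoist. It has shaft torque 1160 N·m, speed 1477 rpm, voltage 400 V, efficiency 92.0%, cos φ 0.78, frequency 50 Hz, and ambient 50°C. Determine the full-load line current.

ω = 2π×1477/60 = 154.7 rad/s; P_out = τω = 1160 × 154.7 = 179452 W
P_in = P_out / η = 179452 / 0.920 = 195057 W
I_L = P_in / (√3·V_L·cosφ) = 195057 / (1.732 × 400 × 0.78) = 361 A

361 A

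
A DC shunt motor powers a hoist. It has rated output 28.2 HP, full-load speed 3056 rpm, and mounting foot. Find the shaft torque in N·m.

P_out = 28.2 × 746 = 21037 W
ω = 2π × 3056/60 = 320 rad/s
τ = P_out/ω = 21037/320 = 65.7 N·m

65.7 N·m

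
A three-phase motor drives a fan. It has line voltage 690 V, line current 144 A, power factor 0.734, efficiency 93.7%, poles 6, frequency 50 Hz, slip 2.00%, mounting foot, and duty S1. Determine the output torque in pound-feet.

P_in = √3·V·I·cosφ = 1.732 × 690 × 144 × 0.734 = 126315 W
P_out = η·P_in = 0.937 × 126315 = 118357 W
n_s = 120×50/6 = 1000 rpm; n = 1000×(1−0.02) = 980 rpm
ω = 2π×980/60 = 102.6 rad/s
τ = P_out/ω = 118357/102.6 = 1154 N·m
In lb·ft: 1154/1.356 = 851 lb·ft

851 lb·ft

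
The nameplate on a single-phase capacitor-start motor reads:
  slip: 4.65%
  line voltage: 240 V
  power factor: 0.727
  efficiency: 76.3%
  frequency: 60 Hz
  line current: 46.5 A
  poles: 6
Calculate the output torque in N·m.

P_in = V·I·cosφ = 240 × 46.5 × 0.727 = 8113 W
P_out = η·P_in = 0.763 × 8113 = 6190 W
n_s = 120×60/6 = 1200 rpm; n = 1200×(1−0.0465) = 1144 rpm
ω = 2π×1144/60 = 119.8 rad/s
τ = P_out/ω = 6190/119.8 = 51.7 N·m

51.7 N·m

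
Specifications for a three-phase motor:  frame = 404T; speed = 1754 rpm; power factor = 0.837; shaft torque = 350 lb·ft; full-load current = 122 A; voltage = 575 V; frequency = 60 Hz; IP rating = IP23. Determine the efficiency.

85.7 %

τ = 350 lb·ft × 1.356 = 474.6 N·m
ω = 2π × 1754/60 = 183.7 rad/s; P_out = τω = 474.6 × 183.7 = 87184 W
P_in = √3·V_L·I_L·cosφ = 1.732 × 575 × 122 × 0.837 = 101695 W
η = P_out / P_in = 87184 / 101695 = 0.857 = 85.7%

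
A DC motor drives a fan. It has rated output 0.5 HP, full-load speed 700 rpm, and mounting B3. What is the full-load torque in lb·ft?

3.75 lb·ft

P_out = 0.5 × 746 = 373 W
ω = 2π × 700/60 = 73.3 rad/s
τ = P_out/ω = 373/73.3 = 5.089 N·m
In lb·ft: 5.089/1.356 = 3.75 lb·ft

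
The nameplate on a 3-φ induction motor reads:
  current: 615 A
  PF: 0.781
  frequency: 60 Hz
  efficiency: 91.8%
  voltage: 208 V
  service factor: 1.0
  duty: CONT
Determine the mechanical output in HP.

213 HP

P_in = √3·V·I·cosφ = 1.732 × 208 × 615 × 0.781 = 173036 W
P_out = η·P_in = 0.918 × 173036 = 158847 W
= 158847/746 = 213 HP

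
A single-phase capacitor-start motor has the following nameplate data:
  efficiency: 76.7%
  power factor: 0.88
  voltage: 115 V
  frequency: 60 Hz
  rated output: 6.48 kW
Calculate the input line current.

83.5 A

P_out = 6.48 kW = 6480 W
P_in = P_out / η = 6480 / 0.767 = 8449 W
I = P_in / (V·cosφ) = 8449 / (115 × 0.88) = 83.5 A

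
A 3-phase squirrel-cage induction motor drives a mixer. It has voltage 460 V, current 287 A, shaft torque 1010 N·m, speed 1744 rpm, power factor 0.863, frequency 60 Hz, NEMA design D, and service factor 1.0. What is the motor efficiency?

ω = 2π × 1744/60 = 182.6 rad/s; P_out = τω = 1010 × 182.6 = 184426 W
P_in = √3·V_L·I_L·cosφ = 1.732 × 460 × 287 × 0.863 = 197332 W
η = P_out / P_in = 184426 / 197332 = 0.935 = 93.5%

93.5 %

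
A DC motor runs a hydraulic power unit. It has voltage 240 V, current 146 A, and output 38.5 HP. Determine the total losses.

6.32 kW

P_in = V·I = 240×146 = 35040 W
P_out = 38.5×746 = 28721 W
Losses = P_in − P_out = 35040 − 28721 = 6319 W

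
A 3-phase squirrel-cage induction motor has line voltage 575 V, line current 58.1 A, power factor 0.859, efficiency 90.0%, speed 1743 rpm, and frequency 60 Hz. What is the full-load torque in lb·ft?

181 lb·ft

P_in = √3·V·I·cosφ = 1.732 × 575 × 58.1 × 0.859 = 49703 W
P_out = η·P_in = 0.9 × 49703 = 44733 W
n = 1743 rpm
ω = 2π×1743/60 = 182.5 rad/s
τ = P_out/ω = 44733/182.5 = 245.1 N·m
In lb·ft: 245.1/1.356 = 181 lb·ft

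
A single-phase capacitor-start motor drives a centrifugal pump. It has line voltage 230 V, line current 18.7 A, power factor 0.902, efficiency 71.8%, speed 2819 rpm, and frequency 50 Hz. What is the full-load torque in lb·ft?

P_in = V·I·cosφ = 230 × 18.7 × 0.902 = 3880 W
P_out = η·P_in = 0.718 × 3880 = 2786 W
n = 2819 rpm
ω = 2π×2819/60 = 295.2 rad/s
τ = P_out/ω = 2786/295.2 = 9.438 N·m
In lb·ft: 9.438/1.356 = 6.96 lb·ft

6.96 lb·ft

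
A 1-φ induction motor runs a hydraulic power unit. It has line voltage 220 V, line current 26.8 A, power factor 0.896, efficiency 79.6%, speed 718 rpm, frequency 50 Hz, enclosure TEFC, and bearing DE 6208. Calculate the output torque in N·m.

55.9 N·m

P_in = V·I·cosφ = 220 × 26.8 × 0.896 = 5283 W
P_out = η·P_in = 0.796 × 5283 = 4205 W
n = 718 rpm
ω = 2π×718/60 = 75.19 rad/s
τ = P_out/ω = 4205/75.19 = 55.9 N·m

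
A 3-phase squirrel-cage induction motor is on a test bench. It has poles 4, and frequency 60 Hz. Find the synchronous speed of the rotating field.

n_s = 120f/p = 120×60/4 = 1800 rpm

1800 rpm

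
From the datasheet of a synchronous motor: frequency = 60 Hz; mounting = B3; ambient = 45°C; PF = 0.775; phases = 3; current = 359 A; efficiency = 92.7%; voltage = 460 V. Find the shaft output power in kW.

205 kW

P_in = √3·V·I·cosφ = 1.732 × 460 × 359 × 0.775 = 221667 W
P_out = η·P_in = 0.927 × 221667 = 205485 W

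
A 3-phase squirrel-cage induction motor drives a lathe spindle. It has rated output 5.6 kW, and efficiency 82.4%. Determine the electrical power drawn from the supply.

P_out = 5600 W
P_in = P_out/η = 5600/0.824 = 6796 W = 6.8 kW

6.8 kW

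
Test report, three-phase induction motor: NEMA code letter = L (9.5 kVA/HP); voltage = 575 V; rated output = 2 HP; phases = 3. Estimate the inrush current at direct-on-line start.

S_LR = 9.5 × 2 = 19 kVA
I_LR = S_LR/(√3·V_L) = 19000/(1.732×575) = 19.1 A

19.1 A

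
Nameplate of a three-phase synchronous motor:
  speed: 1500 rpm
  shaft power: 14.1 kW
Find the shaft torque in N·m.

89.8 N·m

ω = 2π × 1500/60 = 157.1 rad/s
τ = P/ω = 14100/157.1 = 89.8 N·m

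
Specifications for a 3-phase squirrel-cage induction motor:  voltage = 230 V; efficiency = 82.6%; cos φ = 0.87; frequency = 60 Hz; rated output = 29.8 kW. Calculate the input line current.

104 A

P_out = 29.8 kW = 29800 W
P_in = P_out / η = 29800 / 0.826 = 36077 W
I_L = P_in / (√3·V_L·cosφ) = 36077 / (1.732 × 230 × 0.87) = 104 A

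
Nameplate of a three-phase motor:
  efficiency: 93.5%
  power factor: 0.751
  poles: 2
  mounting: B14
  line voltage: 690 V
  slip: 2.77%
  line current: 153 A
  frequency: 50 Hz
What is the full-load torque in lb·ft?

P_in = √3·V·I·cosφ = 1.732 × 690 × 153 × 0.751 = 137318 W
P_out = η·P_in = 0.935 × 137318 = 128392 W
n_s = 120×50/2 = 3000 rpm; n = 3000×(1−0.0277) = 2917 rpm
ω = 2π×2917/60 = 305.5 rad/s
τ = P_out/ω = 128392/305.5 = 420.3 N·m
In lb·ft: 420.3/1.356 = 310 lb·ft

310 lb·ft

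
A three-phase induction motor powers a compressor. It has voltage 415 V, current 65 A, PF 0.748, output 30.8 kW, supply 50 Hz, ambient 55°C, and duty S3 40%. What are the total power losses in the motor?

P_in = √3·V·I·cosφ = 1.732×415×65×0.748 = 34947 W
P_out = 30800 W
Losses = P_in − P_out = 34947 − 30800 = 4147 W

4150 W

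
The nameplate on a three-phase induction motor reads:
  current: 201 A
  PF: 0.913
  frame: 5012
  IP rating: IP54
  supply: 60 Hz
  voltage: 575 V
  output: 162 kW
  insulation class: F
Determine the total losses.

20800 W

P_in = √3·V·I·cosφ = 1.732×575×201×0.913 = 182761 W
P_out = 162000 W
Losses = P_in − P_out = 182761 − 162000 = 20761 W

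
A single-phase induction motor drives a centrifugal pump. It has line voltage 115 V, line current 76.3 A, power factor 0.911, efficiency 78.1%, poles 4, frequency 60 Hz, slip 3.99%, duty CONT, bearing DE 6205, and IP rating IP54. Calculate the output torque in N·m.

34.5 N·m

P_in = V·I·cosφ = 115 × 76.3 × 0.911 = 7994 W
P_out = η·P_in = 0.781 × 7994 = 6243 W
n_s = 120×60/4 = 1800 rpm; n = 1800×(1−0.0399) = 1728 rpm
ω = 2π×1728/60 = 181 rad/s
τ = P_out/ω = 6243/181 = 34.5 N·m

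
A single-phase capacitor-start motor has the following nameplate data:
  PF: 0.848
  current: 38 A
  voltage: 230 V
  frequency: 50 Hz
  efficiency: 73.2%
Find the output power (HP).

P_in = V·I·cosφ = 230 × 38 × 0.848 = 7412 W
P_out = η·P_in = 0.732 × 7412 = 5426 W
= 5426/746 = 7.27 HP

7.27 HP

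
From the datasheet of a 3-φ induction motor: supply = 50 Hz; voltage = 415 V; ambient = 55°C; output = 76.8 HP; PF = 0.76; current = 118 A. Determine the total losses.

7.17 kW

P_in = √3·V·I·cosφ = 1.732×415×118×0.76 = 64460 W
P_out = 76.8×746 = 57293 W
Losses = P_in − P_out = 64460 − 57293 = 7167 W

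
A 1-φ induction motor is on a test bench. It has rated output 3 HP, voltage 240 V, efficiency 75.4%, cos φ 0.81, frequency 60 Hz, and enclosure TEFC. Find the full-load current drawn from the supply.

P_out = 3 × 746 = 2238 W
P_in = P_out / η = 2238 / 0.754 = 2968 W
I = P_in / (V·cosφ) = 2968 / (240 × 0.81) = 15.3 A

15.3 A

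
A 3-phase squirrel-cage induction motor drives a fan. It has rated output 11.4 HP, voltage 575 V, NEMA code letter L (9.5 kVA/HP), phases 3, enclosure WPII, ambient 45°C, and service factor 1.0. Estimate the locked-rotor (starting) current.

109 A

S_LR = 9.5 × 11.4 = 108.3 kVA
I_LR = S_LR/(√3·V_L) = 108300/(1.732×575) = 109 A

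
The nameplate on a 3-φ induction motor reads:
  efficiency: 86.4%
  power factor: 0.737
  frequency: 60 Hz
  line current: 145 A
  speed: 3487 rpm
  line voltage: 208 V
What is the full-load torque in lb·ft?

67.2 lb·ft

P_in = √3·V·I·cosφ = 1.732 × 208 × 145 × 0.737 = 38499 W
P_out = η·P_in = 0.864 × 38499 = 33263 W
n = 3487 rpm
ω = 2π×3487/60 = 365.2 rad/s
τ = P_out/ω = 33263/365.2 = 91.08 N·m
In lb·ft: 91.08/1.356 = 67.2 lb·ft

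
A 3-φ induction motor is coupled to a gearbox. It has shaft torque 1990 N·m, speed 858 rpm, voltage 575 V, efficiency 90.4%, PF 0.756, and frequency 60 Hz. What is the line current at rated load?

ω = 2π×858/60 = 89.85 rad/s; P_out = τω = 1990 × 89.85 = 178802 W
P_in = P_out / η = 178802 / 0.904 = 197790 W
I_L = P_in / (√3·V_L·cosφ) = 197790 / (1.732 × 575 × 0.756) = 263 A

263 A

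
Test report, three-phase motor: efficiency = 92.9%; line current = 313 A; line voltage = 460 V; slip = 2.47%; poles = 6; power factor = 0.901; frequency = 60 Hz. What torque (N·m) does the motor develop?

1700 N·m

P_in = √3·V·I·cosφ = 1.732 × 460 × 313 × 0.901 = 224685 W
P_out = η·P_in = 0.929 × 224685 = 208732 W
n_s = 120×60/6 = 1200 rpm; n = 1200×(1−0.0247) = 1170 rpm
ω = 2π×1170/60 = 122.5 rad/s
τ = P_out/ω = 208732/122.5 = 1700 N·m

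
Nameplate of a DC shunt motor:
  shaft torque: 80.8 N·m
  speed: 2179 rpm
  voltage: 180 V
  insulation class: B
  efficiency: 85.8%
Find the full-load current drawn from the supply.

119 A

ω = 2π×2179/60 = 228.2 rad/s; P_out = τω = 80.8 × 228.2 = 18439 W
P_in = P_out / η = 18439 / 0.858 = 21491 W
I = P_in / V = 21491 / 180 = 119 A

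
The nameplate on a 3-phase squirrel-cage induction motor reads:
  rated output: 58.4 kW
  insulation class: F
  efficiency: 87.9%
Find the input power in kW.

66.4 kW

P_out = 58400 W
P_in = P_out/η = 58400/0.879 = 66439 W = 66.4 kW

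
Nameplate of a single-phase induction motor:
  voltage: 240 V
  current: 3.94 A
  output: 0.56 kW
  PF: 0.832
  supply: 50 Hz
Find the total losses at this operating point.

227 W

P_in = V·I·cosφ = 240×3.94×0.832 = 787 W
P_out = 560 W
Losses = P_in − P_out = 787 − 560 = 227 W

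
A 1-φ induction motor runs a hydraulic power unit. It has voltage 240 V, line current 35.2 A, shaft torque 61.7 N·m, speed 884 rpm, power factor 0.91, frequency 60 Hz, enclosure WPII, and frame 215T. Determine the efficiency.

74.3 %

ω = 2π × 884/60 = 92.57 rad/s; P_out = τω = 61.7 × 92.57 = 5712 W
P_in = V·I·cosφ = 240 × 35.2 × 0.91 = 7688 W
η = P_out / P_in = 5712 / 7688 = 0.743 = 74.3%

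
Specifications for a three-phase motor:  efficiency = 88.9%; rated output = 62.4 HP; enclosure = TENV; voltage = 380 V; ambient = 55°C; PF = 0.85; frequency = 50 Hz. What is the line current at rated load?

93.6 A

P_out = 62.4 × 746 = 46550 W
P_in = P_out / η = 46550 / 0.889 = 52362 W
I_L = P_in / (√3·V_L·cosφ) = 52362 / (1.732 × 380 × 0.85) = 93.6 A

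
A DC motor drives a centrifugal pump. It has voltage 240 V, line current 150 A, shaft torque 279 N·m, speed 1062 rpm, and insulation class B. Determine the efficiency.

86.2 %

ω = 2π × 1062/60 = 111.2 rad/s; P_out = τω = 279 × 111.2 = 31025 W
P_in = V·I = 240 × 150 = 36000 W
η = P_out / P_in = 31025 / 36000 = 0.862 = 86.2%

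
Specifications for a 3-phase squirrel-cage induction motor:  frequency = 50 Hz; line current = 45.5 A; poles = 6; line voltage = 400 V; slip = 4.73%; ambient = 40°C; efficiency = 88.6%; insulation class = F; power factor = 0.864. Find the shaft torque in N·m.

242 N·m

P_in = √3·V·I·cosφ = 1.732 × 400 × 45.5 × 0.864 = 27235 W
P_out = η·P_in = 0.886 × 27235 = 24130 W
n_s = 120×50/6 = 1000 rpm; n = 1000×(1−0.0473) = 953 rpm
ω = 2π×953/60 = 99.8 rad/s
τ = P_out/ω = 24130/99.8 = 242 N·m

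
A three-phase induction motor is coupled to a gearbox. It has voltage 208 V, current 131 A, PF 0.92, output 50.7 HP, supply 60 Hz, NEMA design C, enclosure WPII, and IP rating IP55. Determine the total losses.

P_in = √3·V·I·cosφ = 1.732×208×131×0.92 = 43418 W
P_out = 50.7×746 = 37822 W
Losses = P_in − P_out = 43418 − 37822 = 5596 W

5600 W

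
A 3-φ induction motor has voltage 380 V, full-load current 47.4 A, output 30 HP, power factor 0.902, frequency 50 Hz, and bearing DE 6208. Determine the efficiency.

79.5 %

P_out = 30 × 746 = 22380 W
P_in = √3·V_L·I_L·cosφ = 1.732 × 380 × 47.4 × 0.902 = 28139 W
η = P_out / P_in = 22380 / 28139 = 0.795 = 79.5%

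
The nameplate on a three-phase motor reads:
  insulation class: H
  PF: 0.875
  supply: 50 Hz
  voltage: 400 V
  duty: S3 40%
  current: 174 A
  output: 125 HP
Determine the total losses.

12.2 kW

P_in = √3·V·I·cosφ = 1.732×400×174×0.875 = 105479 W
P_out = 125×746 = 93250 W
Losses = P_in − P_out = 105479 − 93250 = 12229 W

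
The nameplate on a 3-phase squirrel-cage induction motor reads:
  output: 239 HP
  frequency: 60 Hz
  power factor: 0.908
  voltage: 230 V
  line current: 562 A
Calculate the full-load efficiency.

P_out = 239 × 746 = 178294 W
P_in = √3·V_L·I_L·cosφ = 1.732 × 230 × 562 × 0.908 = 203282 W
η = P_out / P_in = 178294 / 203282 = 0.877 = 87.7%

87.7 %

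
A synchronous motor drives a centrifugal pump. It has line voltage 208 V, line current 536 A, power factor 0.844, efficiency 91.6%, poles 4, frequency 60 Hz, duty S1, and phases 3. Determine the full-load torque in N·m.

P_in = √3·V·I·cosφ = 1.732 × 208 × 536 × 0.844 = 162974 W
P_out = η·P_in = 0.916 × 162974 = 149284 W
n = n_s = 120×60/4 = 1800 rpm (synchronous)
ω = 2π×1800/60 = 188.5 rad/s
τ = P_out/ω = 149284/188.5 = 792 N·m

792 N·m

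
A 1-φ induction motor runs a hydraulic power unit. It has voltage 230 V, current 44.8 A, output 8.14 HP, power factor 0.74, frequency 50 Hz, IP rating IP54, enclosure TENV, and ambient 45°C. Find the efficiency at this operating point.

79.6 %

P_out = 8.14 × 746 = 6072 W
P_in = V·I·cosφ = 230 × 44.8 × 0.74 = 7625 W
η = P_out / P_in = 6072 / 7625 = 0.796 = 79.6%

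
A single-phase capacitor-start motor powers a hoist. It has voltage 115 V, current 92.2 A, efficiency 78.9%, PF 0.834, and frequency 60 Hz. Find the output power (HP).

P_in = V·I·cosφ = 115 × 92.2 × 0.834 = 8843 W
P_out = η·P_in = 0.789 × 8843 = 6977 W
= 6977/746 = 9.35 HP

9.35 HP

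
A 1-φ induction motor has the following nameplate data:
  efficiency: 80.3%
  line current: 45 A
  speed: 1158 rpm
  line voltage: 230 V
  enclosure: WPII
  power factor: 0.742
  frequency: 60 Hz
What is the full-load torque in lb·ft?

37.5 lb·ft

P_in = V·I·cosφ = 230 × 45 × 0.742 = 7680 W
P_out = η·P_in = 0.803 × 7680 = 6167 W
n = 1158 rpm
ω = 2π×1158/60 = 121.3 rad/s
τ = P_out/ω = 6167/121.3 = 50.84 N·m
In lb·ft: 50.84/1.356 = 37.5 lb·ft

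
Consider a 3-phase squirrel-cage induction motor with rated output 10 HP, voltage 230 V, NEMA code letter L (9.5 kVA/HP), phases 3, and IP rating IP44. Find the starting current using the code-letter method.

238 A

S_LR = 9.5 × 10 = 95 kVA
I_LR = S_LR/(√3·V_L) = 95000/(1.732×230) = 238 A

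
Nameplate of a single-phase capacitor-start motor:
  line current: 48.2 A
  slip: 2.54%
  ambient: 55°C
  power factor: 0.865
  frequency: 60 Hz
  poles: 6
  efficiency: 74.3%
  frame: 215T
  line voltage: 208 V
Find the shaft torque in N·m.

52.6 N·m

P_in = V·I·cosφ = 208 × 48.2 × 0.865 = 8672 W
P_out = η·P_in = 0.743 × 8672 = 6443 W
n_s = 120×60/6 = 1200 rpm; n = 1200×(1−0.0254) = 1170 rpm
ω = 2π×1170/60 = 122.5 rad/s
τ = P_out/ω = 6443/122.5 = 52.6 N·m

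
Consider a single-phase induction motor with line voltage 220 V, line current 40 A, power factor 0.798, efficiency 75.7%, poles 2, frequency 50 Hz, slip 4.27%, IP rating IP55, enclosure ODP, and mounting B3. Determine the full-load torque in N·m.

17.7 N·m

P_in = V·I·cosφ = 220 × 40 × 0.798 = 7022 W
P_out = η·P_in = 0.757 × 7022 = 5316 W
n_s = 120×50/2 = 3000 rpm; n = 3000×(1−0.0427) = 2872 rpm
ω = 2π×2872/60 = 300.8 rad/s
τ = P_out/ω = 5316/300.8 = 17.7 N·m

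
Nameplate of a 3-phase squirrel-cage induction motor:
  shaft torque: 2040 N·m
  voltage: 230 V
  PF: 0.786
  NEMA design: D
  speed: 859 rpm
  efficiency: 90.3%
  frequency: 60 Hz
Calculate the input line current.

ω = 2π×859/60 = 89.95 rad/s; P_out = τω = 2040 × 89.95 = 183498 W
P_in = P_out / η = 183498 / 0.903 = 203209 W
I_L = P_in / (√3·V_L·cosφ) = 203209 / (1.732 × 230 × 0.786) = 649 A

649 A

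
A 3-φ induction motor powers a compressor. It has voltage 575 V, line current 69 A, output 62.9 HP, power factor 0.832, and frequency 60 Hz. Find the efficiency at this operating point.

P_out = 62.9 × 746 = 46923 W
P_in = √3·V_L·I_L·cosφ = 1.732 × 575 × 69 × 0.832 = 57173 W
η = P_out / P_in = 46923 / 57173 = 0.821 = 82.1%

82.1 %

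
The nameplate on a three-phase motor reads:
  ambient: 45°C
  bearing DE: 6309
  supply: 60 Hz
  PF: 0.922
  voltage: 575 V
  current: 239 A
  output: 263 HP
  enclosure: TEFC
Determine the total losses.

P_in = √3·V·I·cosφ = 1.732×575×239×0.922 = 219455 W
P_out = 263×746 = 196198 W
Losses = P_in − P_out = 219455 − 196198 = 23257 W

23.3 kW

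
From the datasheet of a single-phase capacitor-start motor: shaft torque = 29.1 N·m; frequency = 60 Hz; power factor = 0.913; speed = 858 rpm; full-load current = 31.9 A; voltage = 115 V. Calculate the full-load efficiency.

78.1 %

ω = 2π × 858/60 = 89.85 rad/s; P_out = τω = 29.1 × 89.85 = 2615 W
P_in = V·I·cosφ = 115 × 31.9 × 0.913 = 3349 W
η = P_out / P_in = 2615 / 3349 = 0.781 = 78.1%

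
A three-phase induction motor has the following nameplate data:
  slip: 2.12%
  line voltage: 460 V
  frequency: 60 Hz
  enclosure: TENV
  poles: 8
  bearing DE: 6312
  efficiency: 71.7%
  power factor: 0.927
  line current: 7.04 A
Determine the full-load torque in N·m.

40.4 N·m

P_in = √3·V·I·cosφ = 1.732 × 460 × 7.04 × 0.927 = 5199 W
P_out = η·P_in = 0.717 × 5199 = 3728 W
n_s = 120×60/8 = 900 rpm; n = 900×(1−0.0212) = 881 rpm
ω = 2π×881/60 = 92.26 rad/s
τ = P_out/ω = 3728/92.26 = 40.4 N·m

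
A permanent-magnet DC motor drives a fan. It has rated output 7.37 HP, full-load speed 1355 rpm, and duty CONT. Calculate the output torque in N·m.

P_out = 7.37 × 746 = 5498 W
ω = 2π × 1355/60 = 141.9 rad/s
τ = P_out/ω = 5498/141.9 = 38.7 N·m

38.7 N·m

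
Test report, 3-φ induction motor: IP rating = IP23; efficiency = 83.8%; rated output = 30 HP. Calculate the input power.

P_out = 30 × 746 = 22380 W
P_in = P_out/η = 22380/0.838 = 26706 W = 26.7 kW

26.7 kW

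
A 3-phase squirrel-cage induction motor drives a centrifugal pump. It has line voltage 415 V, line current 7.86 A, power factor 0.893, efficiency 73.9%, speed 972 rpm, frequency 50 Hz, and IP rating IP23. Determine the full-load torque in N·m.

P_in = √3·V·I·cosφ = 1.732 × 415 × 7.86 × 0.893 = 5045 W
P_out = η·P_in = 0.739 × 5045 = 3728 W
n = 972 rpm
ω = 2π×972/60 = 101.8 rad/s
τ = P_out/ω = 3728/101.8 = 36.6 N·m

36.6 N·m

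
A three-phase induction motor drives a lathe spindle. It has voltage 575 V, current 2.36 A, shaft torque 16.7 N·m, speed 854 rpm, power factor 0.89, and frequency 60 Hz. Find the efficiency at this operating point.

ω = 2π × 854/60 = 89.43 rad/s; P_out = τω = 16.7 × 89.43 = 1493 W
P_in = √3·V_L·I_L·cosφ = 1.732 × 575 × 2.36 × 0.89 = 2092 W
η = P_out / P_in = 1493 / 2092 = 0.714 = 71.4%

71.4 %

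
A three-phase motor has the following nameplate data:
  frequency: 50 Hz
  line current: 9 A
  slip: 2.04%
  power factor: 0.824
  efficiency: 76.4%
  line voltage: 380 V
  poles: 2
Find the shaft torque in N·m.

P_in = √3·V·I·cosφ = 1.732 × 380 × 9 × 0.824 = 4881 W
P_out = η·P_in = 0.764 × 4881 = 3729 W
n_s = 120×50/2 = 3000 rpm; n = 3000×(1−0.0204) = 2939 rpm
ω = 2π×2939/60 = 307.8 rad/s
τ = P_out/ω = 3729/307.8 = 12.1 N·m

12.1 N·m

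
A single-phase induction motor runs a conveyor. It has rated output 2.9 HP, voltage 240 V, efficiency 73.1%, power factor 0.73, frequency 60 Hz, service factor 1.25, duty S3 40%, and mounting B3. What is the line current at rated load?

16.9 A

P_out = 2.9 × 746 = 2163 W
P_in = P_out / η = 2163 / 0.731 = 2959 W
I = P_in / (V·cosφ) = 2959 / (240 × 0.73) = 16.9 A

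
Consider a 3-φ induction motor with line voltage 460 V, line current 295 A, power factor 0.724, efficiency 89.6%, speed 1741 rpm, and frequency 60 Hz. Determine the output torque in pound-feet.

P_in = √3·V·I·cosφ = 1.732 × 460 × 295 × 0.724 = 170163 W
P_out = η·P_in = 0.896 × 170163 = 152466 W
n = 1741 rpm
ω = 2π×1741/60 = 182.3 rad/s
τ = P_out/ω = 152466/182.3 = 836.3 N·m
In lb·ft: 836.3/1.356 = 617 lb·ft

617 lb·ft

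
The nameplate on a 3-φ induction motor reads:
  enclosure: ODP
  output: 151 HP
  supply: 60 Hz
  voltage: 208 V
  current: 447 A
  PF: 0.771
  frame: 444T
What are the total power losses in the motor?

P_in = √3·V·I·cosφ = 1.732×208×447×0.771 = 124158 W
P_out = 151×746 = 112646 W
Losses = P_in − P_out = 124158 − 112646 = 11512 W

11500 W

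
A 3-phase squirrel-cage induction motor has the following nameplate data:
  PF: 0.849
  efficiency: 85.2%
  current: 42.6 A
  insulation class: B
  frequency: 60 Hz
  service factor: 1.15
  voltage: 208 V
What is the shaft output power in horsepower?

P_in = √3·V·I·cosφ = 1.732 × 208 × 42.6 × 0.849 = 13030 W
P_out = η·P_in = 0.852 × 13030 = 11102 W
= 11102/746 = 14.9 HP

14.9 HP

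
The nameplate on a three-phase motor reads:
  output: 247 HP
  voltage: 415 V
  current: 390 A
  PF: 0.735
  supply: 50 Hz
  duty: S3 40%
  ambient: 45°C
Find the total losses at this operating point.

P_in = √3·V·I·cosφ = 1.732×415×390×0.735 = 206038 W
P_out = 247×746 = 184262 W
Losses = P_in − P_out = 206038 − 184262 = 21776 W

21800 W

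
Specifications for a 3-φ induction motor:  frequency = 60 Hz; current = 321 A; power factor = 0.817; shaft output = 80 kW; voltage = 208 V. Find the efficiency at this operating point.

P_out = 80 kW = 80000 W
P_in = √3·V_L·I_L·cosφ = 1.732 × 208 × 321 × 0.817 = 94480 W
η = P_out / P_in = 80000 / 94480 = 0.847 = 84.7%

84.7 %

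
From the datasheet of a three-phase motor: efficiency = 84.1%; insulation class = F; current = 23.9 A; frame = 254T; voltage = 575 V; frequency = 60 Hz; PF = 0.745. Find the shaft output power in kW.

P_in = √3·V·I·cosφ = 1.732 × 575 × 23.9 × 0.745 = 17732 W
P_out = η·P_in = 0.841 × 17732 = 14913 W

14.9 kW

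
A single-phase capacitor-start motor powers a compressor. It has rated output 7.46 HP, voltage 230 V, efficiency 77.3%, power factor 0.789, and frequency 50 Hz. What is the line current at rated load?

39.7 A

P_out = 7.46 × 746 = 5565 W
P_in = P_out / η = 5565 / 0.773 = 7199 W
I = P_in / (V·cosφ) = 7199 / (230 × 0.789) = 39.7 A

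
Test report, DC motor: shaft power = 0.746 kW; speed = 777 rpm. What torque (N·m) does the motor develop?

ω = 2π × 777/60 = 81.37 rad/s
τ = P/ω = 746/81.37 = 9.17 N·m

9.17 N·m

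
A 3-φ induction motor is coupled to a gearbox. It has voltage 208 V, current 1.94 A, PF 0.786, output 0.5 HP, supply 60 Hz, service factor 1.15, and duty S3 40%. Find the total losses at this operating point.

176 W

P_in = √3·V·I·cosφ = 1.732×208×1.94×0.786 = 549 W
P_out = 0.5×746 = 373 W
Losses = P_in − P_out = 549 − 373 = 176 W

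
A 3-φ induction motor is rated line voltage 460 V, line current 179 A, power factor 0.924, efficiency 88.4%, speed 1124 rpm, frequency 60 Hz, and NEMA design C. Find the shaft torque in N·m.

P_in = √3·V·I·cosφ = 1.732 × 460 × 179 × 0.924 = 131774 W
P_out = η·P_in = 0.884 × 131774 = 116488 W
n = 1124 rpm
ω = 2π×1124/60 = 117.7 rad/s
τ = P_out/ω = 116488/117.7 = 990 N·m

990 N·m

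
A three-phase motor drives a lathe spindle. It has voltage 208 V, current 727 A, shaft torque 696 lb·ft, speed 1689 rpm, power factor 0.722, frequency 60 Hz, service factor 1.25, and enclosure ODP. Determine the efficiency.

τ = 696 lb·ft × 1.356 = 943.8 N·m
ω = 2π × 1689/60 = 176.9 rad/s; P_out = τω = 943.8 × 176.9 = 166958 W
P_in = √3·V_L·I_L·cosφ = 1.732 × 208 × 727 × 0.722 = 189096 W
η = P_out / P_in = 166958 / 189096 = 0.883 = 88.3%

88.3 %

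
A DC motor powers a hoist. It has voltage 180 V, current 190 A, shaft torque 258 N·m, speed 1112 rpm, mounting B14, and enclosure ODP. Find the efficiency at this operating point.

ω = 2π × 1112/60 = 116.4 rad/s; P_out = τω = 258 × 116.4 = 30031 W
P_in = V·I = 180 × 190 = 34200 W
η = P_out / P_in = 30031 / 34200 = 0.878 = 87.8%

87.8 %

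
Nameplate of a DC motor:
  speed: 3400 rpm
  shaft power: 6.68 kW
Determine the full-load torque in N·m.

ω = 2π × 3400/60 = 356 rad/s
τ = P/ω = 6680/356 = 18.8 N·m

18.8 N·m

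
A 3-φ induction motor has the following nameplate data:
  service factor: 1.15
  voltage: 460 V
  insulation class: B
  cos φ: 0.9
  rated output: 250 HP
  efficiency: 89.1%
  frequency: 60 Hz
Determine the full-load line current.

292 A

P_out = 250 × 746 = 186500 W
P_in = P_out / η = 186500 / 0.891 = 209315 W
I_L = P_in / (√3·V_L·cosφ) = 209315 / (1.732 × 460 × 0.9) = 292 A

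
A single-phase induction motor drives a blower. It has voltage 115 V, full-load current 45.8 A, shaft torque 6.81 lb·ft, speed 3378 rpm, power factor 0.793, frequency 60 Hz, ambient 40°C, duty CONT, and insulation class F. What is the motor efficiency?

78.2 %

τ = 6.81 lb·ft × 1.356 = 9.234 N·m
ω = 2π × 3378/60 = 353.7 rad/s; P_out = τω = 9.234 × 353.7 = 3266 W
P_in = V·I·cosφ = 115 × 45.8 × 0.793 = 4177 W
η = P_out / P_in = 3266 / 4177 = 0.782 = 78.2%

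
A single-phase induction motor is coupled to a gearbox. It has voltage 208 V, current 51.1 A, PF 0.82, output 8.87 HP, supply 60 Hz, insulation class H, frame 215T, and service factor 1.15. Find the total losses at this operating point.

P_in = V·I·cosφ = 208×51.1×0.82 = 8716 W
P_out = 8.87×746 = 6617 W
Losses = P_in − P_out = 8716 − 6617 = 2099 W

2.1 kW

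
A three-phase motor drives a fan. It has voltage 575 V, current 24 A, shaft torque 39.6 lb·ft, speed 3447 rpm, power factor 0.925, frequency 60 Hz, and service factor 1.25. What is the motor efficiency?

87.7 %

τ = 39.6 lb·ft × 1.356 = 53.7 N·m
ω = 2π × 3447/60 = 361 rad/s; P_out = τω = 53.7 × 361 = 19386 W
P_in = √3·V_L·I_L·cosφ = 1.732 × 575 × 24 × 0.925 = 22109 W
η = P_out / P_in = 19386 / 22109 = 0.877 = 87.7%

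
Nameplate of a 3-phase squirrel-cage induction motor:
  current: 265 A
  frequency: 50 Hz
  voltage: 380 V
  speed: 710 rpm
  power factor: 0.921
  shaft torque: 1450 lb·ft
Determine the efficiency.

τ = 1450 lb·ft × 1.356 = 1966 N·m
ω = 2π × 710/60 = 74.35 rad/s; P_out = τω = 1966 × 74.35 = 146172 W
P_in = √3·V_L·I_L·cosφ = 1.732 × 380 × 265 × 0.921 = 160634 W
η = P_out / P_in = 146172 / 160634 = 0.910 = 91.0%

91.0 %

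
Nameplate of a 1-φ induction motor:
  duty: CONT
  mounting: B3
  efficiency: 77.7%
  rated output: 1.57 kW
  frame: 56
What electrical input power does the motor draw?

2.02 kW

P_out = 1570 W
P_in = P_out/η = 1570/0.777 = 2021 W = 2.02 kW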